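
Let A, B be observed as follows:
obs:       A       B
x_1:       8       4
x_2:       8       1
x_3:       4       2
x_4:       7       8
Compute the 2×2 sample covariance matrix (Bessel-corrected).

Step 1 — column means:
  mean(A) = (8 + 8 + 4 + 7) / 4 = 27/4 = 6.75
  mean(B) = (4 + 1 + 2 + 8) / 4 = 15/4 = 3.75

Step 2 — sample covariance S[i,j] = (1/(n-1)) · Σ_k (x_{k,i} - mean_i) · (x_{k,j} - mean_j), with n-1 = 3.
  S[A,A] = ((1.25)·(1.25) + (1.25)·(1.25) + (-2.75)·(-2.75) + (0.25)·(0.25)) / 3 = 10.75/3 = 3.5833
  S[A,B] = ((1.25)·(0.25) + (1.25)·(-2.75) + (-2.75)·(-1.75) + (0.25)·(4.25)) / 3 = 2.75/3 = 0.9167
  S[B,B] = ((0.25)·(0.25) + (-2.75)·(-2.75) + (-1.75)·(-1.75) + (4.25)·(4.25)) / 3 = 28.75/3 = 9.5833

S is symmetric (S[j,i] = S[i,j]). Assembling:

S = [[3.5833, 0.9167],
 [0.9167, 9.5833]]


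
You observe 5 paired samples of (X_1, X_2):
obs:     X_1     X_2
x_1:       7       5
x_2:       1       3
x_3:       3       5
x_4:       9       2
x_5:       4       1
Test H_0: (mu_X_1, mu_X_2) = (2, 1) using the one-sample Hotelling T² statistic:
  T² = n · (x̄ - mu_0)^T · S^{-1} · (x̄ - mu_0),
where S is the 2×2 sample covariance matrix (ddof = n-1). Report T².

Step 1 — sample mean vector:
  mean(X_1) = (7 + 1 + 3 + 9 + 4) / 5 = 24/5 = 4.8
  mean(X_2) = (5 + 3 + 5 + 2 + 1) / 5 = 16/5 = 3.2
  x̄ = (4.8, 3.2),  deviation x̄ - mu_0 = (4.8, 3.2) - (2, 1) = (2.8, 2.2).

Step 2 — sample covariance matrix, S[i,j] = (1/(n-1)) · Σ_k (x_{k,i} - mean_i) · (x_{k,j} - mean_j), divisor n-1 = 4:
  S[X_1,X_1] = ((2.2)·(2.2) + (-3.8)·(-3.8) + (-1.8)·(-1.8) + (4.2)·(4.2) + (-0.8)·(-0.8)) / 4 = 40.8/4 = 10.2
  S[X_1,X_2] = ((2.2)·(1.8) + (-3.8)·(-0.2) + (-1.8)·(1.8) + (4.2)·(-1.2) + (-0.8)·(-2.2)) / 4 = -1.8/4 = -0.45
  S[X_2,X_2] = ((1.8)·(1.8) + (-0.2)·(-0.2) + (1.8)·(1.8) + (-1.2)·(-1.2) + (-2.2)·(-2.2)) / 4 = 12.8/4 = 3.2
  S = [[10.2, -0.45],
 [-0.45, 3.2]].

Step 3 — invert S. det(S) = 10.2·3.2 - (-0.45)² = 32.4375.
  S^{-1} = (1/det) · [[d, -b], [-b, a]] = [[0.0987, 0.0139],
 [0.0139, 0.3145]].

Step 4 — quadratic form (x̄ - mu_0)^T · S^{-1} · (x̄ - mu_0):
  S^{-1} · (x̄ - mu_0) = (0.3067, 0.7306),
  (x̄ - mu_0)^T · [...] = (2.8)·(0.3067) + (2.2)·(0.7306) = 2.4663.

Step 5 — scale by n: T² = 5 · 2.4663 = 12.3314.

T² ≈ 12.3314


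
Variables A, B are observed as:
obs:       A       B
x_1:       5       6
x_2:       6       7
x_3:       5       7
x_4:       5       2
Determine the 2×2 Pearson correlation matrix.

Step 1 — column means:
  mean(A) = (5 + 6 + 5 + 5) / 4 = 21/4 = 5.25
  mean(B) = (6 + 7 + 7 + 2) / 4 = 22/4 = 5.5

Step 2 — sample variances and covariances s[i,j] = (1/(n-1)) · Σ_k (x_{k,i} - mean_i) · (x_{k,j} - mean_j), with n-1 = 3:
  s[A,A] = ((-0.25)·(-0.25) + (0.75)·(0.75) + (-0.25)·(-0.25) + (-0.25)·(-0.25)) / 3 = 0.75/3 = 0.25
  s[A,B] = ((-0.25)·(0.5) + (0.75)·(1.5) + (-0.25)·(1.5) + (-0.25)·(-3.5)) / 3 = 1.5/3 = 0.5
  s[B,B] = ((0.5)·(0.5) + (1.5)·(1.5) + (1.5)·(1.5) + (-3.5)·(-3.5)) / 3 = 17/3 = 5.6667
  Sample standard deviations s_i = √(s[i,i]):
  s(A) = √(0.25) = 0.5
  s(B) = √(5.6667) = 2.3805

Step 3 — r_{ij} = s_{ij} / (s_i · s_j):
  r[A,A] = 1 (diagonal).
  r[A,B] = 0.5 / (0.5 · 2.3805) = 0.5 / 1.1902 = 0.4201
  r[B,B] = 1 (diagonal).

R is symmetric with unit diagonal. Assembling:

R = [[1, 0.4201],
 [0.4201, 1]]


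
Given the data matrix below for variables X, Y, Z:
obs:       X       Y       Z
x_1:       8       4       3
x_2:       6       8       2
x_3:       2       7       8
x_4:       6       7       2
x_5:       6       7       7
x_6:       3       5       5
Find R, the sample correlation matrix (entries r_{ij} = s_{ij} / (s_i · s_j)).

Step 1 — column means:
  mean(X) = (8 + 6 + 2 + 6 + 6 + 3) / 6 = 31/6 = 5.1667
  mean(Y) = (4 + 8 + 7 + 7 + 7 + 5) / 6 = 38/6 = 6.3333
  mean(Z) = (3 + 2 + 8 + 2 + 7 + 5) / 6 = 27/6 = 4.5

Step 2 — sample variances and covariances s[i,j] = (1/(n-1)) · Σ_k (x_{k,i} - mean_i) · (x_{k,j} - mean_j), with n-1 = 5:
  s[X,X] = ((2.8333)·(2.8333) + (0.8333)·(0.8333) + (-3.1667)·(-3.1667) + (0.8333)·(0.8333) + (0.8333)·(0.8333) + (-2.1667)·(-2.1667)) / 5 = 24.8333/5 = 4.9667
  s[X,Y] = ((2.8333)·(-2.3333) + (0.8333)·(1.6667) + (-3.1667)·(0.6667) + (0.8333)·(0.6667) + (0.8333)·(0.6667) + (-2.1667)·(-1.3333)) / 5 = -3.3333/5 = -0.6667
  s[X,Z] = ((2.8333)·(-1.5) + (0.8333)·(-2.5) + (-3.1667)·(3.5) + (0.8333)·(-2.5) + (0.8333)·(2.5) + (-2.1667)·(0.5)) / 5 = -18.5/5 = -3.7
  s[Y,Y] = ((-2.3333)·(-2.3333) + (1.6667)·(1.6667) + (0.6667)·(0.6667) + (0.6667)·(0.6667) + (0.6667)·(0.6667) + (-1.3333)·(-1.3333)) / 5 = 11.3333/5 = 2.2667
  s[Y,Z] = ((-2.3333)·(-1.5) + (1.6667)·(-2.5) + (0.6667)·(3.5) + (0.6667)·(-2.5) + (0.6667)·(2.5) + (-1.3333)·(0.5)) / 5 = 1/5 = 0.2
  s[Z,Z] = ((-1.5)·(-1.5) + (-2.5)·(-2.5) + (3.5)·(3.5) + (-2.5)·(-2.5) + (2.5)·(2.5) + (0.5)·(0.5)) / 5 = 33.5/5 = 6.7
  Sample standard deviations s_i = √(s[i,i]):
  s(X) = √(4.9667) = 2.2286
  s(Y) = √(2.2667) = 1.5055
  s(Z) = √(6.7) = 2.5884

Step 3 — r_{ij} = s_{ij} / (s_i · s_j):
  r[X,X] = 1 (diagonal).
  r[X,Y] = -0.6667 / (2.2286 · 1.5055) = -0.6667 / 3.3553 = -0.1987
  r[X,Z] = -3.7 / (2.2286 · 2.5884) = -3.7 / 5.7686 = -0.6414
  r[Y,Y] = 1 (diagonal).
  r[Y,Z] = 0.2 / (1.5055 · 2.5884) = 0.2 / 3.897 = 0.0513
  r[Z,Z] = 1 (diagonal).

R is symmetric with unit diagonal. Assembling:

R = [[1, -0.1987, -0.6414],
 [-0.1987, 1, 0.0513],
 [-0.6414, 0.0513, 1]]


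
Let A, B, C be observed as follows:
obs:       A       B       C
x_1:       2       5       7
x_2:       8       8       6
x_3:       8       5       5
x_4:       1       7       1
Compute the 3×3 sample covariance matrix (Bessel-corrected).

Step 1 — column means:
  mean(A) = (2 + 8 + 8 + 1) / 4 = 19/4 = 4.75
  mean(B) = (5 + 8 + 5 + 7) / 4 = 25/4 = 6.25
  mean(C) = (7 + 6 + 5 + 1) / 4 = 19/4 = 4.75

Step 2 — sample covariance S[i,j] = (1/(n-1)) · Σ_k (x_{k,i} - mean_i) · (x_{k,j} - mean_j), with n-1 = 3.
  S[A,A] = ((-2.75)·(-2.75) + (3.25)·(3.25) + (3.25)·(3.25) + (-3.75)·(-3.75)) / 3 = 42.75/3 = 14.25
  S[A,B] = ((-2.75)·(-1.25) + (3.25)·(1.75) + (3.25)·(-1.25) + (-3.75)·(0.75)) / 3 = 2.25/3 = 0.75
  S[A,C] = ((-2.75)·(2.25) + (3.25)·(1.25) + (3.25)·(0.25) + (-3.75)·(-3.75)) / 3 = 12.75/3 = 4.25
  S[B,B] = ((-1.25)·(-1.25) + (1.75)·(1.75) + (-1.25)·(-1.25) + (0.75)·(0.75)) / 3 = 6.75/3 = 2.25
  S[B,C] = ((-1.25)·(2.25) + (1.75)·(1.25) + (-1.25)·(0.25) + (0.75)·(-3.75)) / 3 = -3.75/3 = -1.25
  S[C,C] = ((2.25)·(2.25) + (1.25)·(1.25) + (0.25)·(0.25) + (-3.75)·(-3.75)) / 3 = 20.75/3 = 6.9167

S is symmetric (S[j,i] = S[i,j]). Assembling:

S = [[14.25, 0.75, 4.25],
 [0.75, 2.25, -1.25],
 [4.25, -1.25, 6.9167]]


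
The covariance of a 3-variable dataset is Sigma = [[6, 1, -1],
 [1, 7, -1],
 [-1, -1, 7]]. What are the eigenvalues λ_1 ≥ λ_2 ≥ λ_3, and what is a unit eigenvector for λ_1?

Step 1 — characteristic polynomial p(λ) = det(λI - Sigma) = λ³ - tr·λ² + c_1·λ - det, where tr = trace, c_1 = sum of the principal 2×2 minors, det = det(Sigma):
  tr = 6 + 7 + 7 = 20,
  c_1 = (6·7 - (1)²) + (6·7 - (-1)²) + (7·7 - (-1)²) = 41 + 41 + 48 = 130,
  det = 6·(7·7 - (-1)²) - (1)·((1)·7 - (-1)·(-1)) + (-1)·((1)·(-1) - 7·(-1)) = 6·(48) - (1)·(6) + (-1)·(6) = 276.
  So p(λ) = λ³ - 20λ² + 130λ - 276.
Step 2 — look for an integer root (rational root theorem: any rational root is an integer divisor of 276). Testing λ = 6:
  p(6) = 216 - 720 + 780 - 276 = 0  ✓
  Dividing out (λ - 6): p(λ) = (λ - 6)(λ² - 14λ + 46).
Step 3 — remaining eigenvalues from the quadratic λ² - 14λ + 46 = 0:
  Δ = 14² - 4·46 = 196 - 184 = 12,  λ = (14 ± √12)/2 = (14 ± 3.4641)/2 ≈ 8.7321 or 5.2679.
  Sorted: λ_1 = 8.7321,  λ_2 = 6,  λ_3 = 5.2679  (check: sum = 20 = tr ✓).

Step 4 — unit eigenvector for λ_1 ≈ 8.7321: v spans the null space of (Sigma - λ_1 I), whose rows are
  r_1 = (-2.7321, 1, -1),  r_2 = (1, -1.7321, -1),  r_3 = (-1, -1, -1.7321).
  v is orthogonal to every row, so take v ∝ r_1 × r_2 = ((1)·(-1) - (-1)·(-1.7321), (-1)·(1) - (-2.7321)·(-1), (-2.7321)·(-1.7321) - (1)·(1)) ≈ (-2.7321, -3.7321, 3.7321).
  Rescale (multiply by -1 so the first nonzero entry is positive): u = (2.7321, 3.7321, -3.7321).
  ||u|| = √((2.7321)² + (3.7321)² + (-3.7321)²) = √(35.3205) ≈ 5.9431,  v_1 = u/||u|| ≈ (0.4597, 0.628, -0.628) (||v_1|| = 1).

λ_1 = 8.7321,  λ_2 = 6,  λ_3 = 5.2679;  v_1 ≈ (0.4597, 0.628, -0.628)


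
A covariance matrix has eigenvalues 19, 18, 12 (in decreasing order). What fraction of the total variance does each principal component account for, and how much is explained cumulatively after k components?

Step 1 — total variance = trace(Sigma) = Σ λ_i = 19 + 18 + 12 = 49.

Step 2 — fraction explained by component i = λ_i / Σ λ:
  PC1: 19/49 = 0.3878
  PC2: 18/49 = 0.3673
  PC3: 12/49 = 0.2449

Step 3 — cumulative fraction after k components = (λ_1 + ... + λ_k) / Σ λ:
  k = 1: 19/49 = 0.3878
  k = 2: (19 + 18)/49 = 37/49 = 0.7551
  k = 3: (19 + 18 + 12)/49 = 49/49 = 1

Summary (fraction, with percent):

explained: PC1 0.3878 (38.78%), PC2 0.3673 (36.73%), PC3 0.2449 (24.49%);  cumulative: 0.3878, 0.7551, 1


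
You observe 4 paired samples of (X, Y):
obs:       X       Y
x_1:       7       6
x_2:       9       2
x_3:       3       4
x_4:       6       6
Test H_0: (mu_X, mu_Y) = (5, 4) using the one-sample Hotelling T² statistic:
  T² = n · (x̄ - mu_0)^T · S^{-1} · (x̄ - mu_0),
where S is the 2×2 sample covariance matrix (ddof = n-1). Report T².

Step 1 — sample mean vector:
  mean(X) = (7 + 9 + 3 + 6) / 4 = 25/4 = 6.25
  mean(Y) = (6 + 2 + 4 + 6) / 4 = 18/4 = 4.5
  x̄ = (6.25, 4.5),  deviation x̄ - mu_0 = (6.25, 4.5) - (5, 4) = (1.25, 0.5).

Step 2 — sample covariance matrix, S[i,j] = (1/(n-1)) · Σ_k (x_{k,i} - mean_i) · (x_{k,j} - mean_j), divisor n-1 = 3:
  S[X,X] = ((0.75)·(0.75) + (2.75)·(2.75) + (-3.25)·(-3.25) + (-0.25)·(-0.25)) / 3 = 18.75/3 = 6.25
  S[X,Y] = ((0.75)·(1.5) + (2.75)·(-2.5) + (-3.25)·(-0.5) + (-0.25)·(1.5)) / 3 = -4.5/3 = -1.5
  S[Y,Y] = ((1.5)·(1.5) + (-2.5)·(-2.5) + (-0.5)·(-0.5) + (1.5)·(1.5)) / 3 = 11/3 = 3.6667
  S = [[6.25, -1.5],
 [-1.5, 3.6667]].

Step 3 — invert S. det(S) = 6.25·3.6667 - (-1.5)² = 20.6667.
  S^{-1} = (1/det) · [[d, -b], [-b, a]] = [[0.1774, 0.0726],
 [0.0726, 0.3024]].

Step 4 — quadratic form (x̄ - mu_0)^T · S^{-1} · (x̄ - mu_0):
  S^{-1} · (x̄ - mu_0) = (0.2581, 0.2419),
  (x̄ - mu_0)^T · [...] = (1.25)·(0.2581) + (0.5)·(0.2419) = 0.4435.

Step 5 — scale by n: T² = 4 · 0.4435 = 1.7742.

T² ≈ 1.7742


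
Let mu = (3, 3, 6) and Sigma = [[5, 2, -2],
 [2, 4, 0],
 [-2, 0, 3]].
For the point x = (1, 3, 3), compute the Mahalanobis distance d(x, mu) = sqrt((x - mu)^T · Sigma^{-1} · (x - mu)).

Step 1 — centre the observation: (x - mu) = (-2, 0, -3).

Step 2 — invert Sigma (cofactor / det for 3×3, or solve directly):
  Sigma^{-1} = [[0.375, -0.1875, 0.25],
 [-0.1875, 0.3438, -0.125],
 [0.25, -0.125, 0.5]].

Step 3 — form the quadratic (x - mu)^T · Sigma^{-1} · (x - mu):
  Sigma^{-1} · (x - mu) = (-1.5, 0.75, -2).
  (x - mu)^T · [Sigma^{-1} · (x - mu)] = (-2)·(-1.5) + (0)·(0.75) + (-3)·(-2) = 9.

Step 4 — take square root: d = √(9) ≈ 3.

d(x, mu) = √(9) ≈ 3


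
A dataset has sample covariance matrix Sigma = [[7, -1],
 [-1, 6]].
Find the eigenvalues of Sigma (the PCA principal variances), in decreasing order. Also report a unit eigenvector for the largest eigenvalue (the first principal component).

Step 1 — characteristic polynomial of 2×2 Sigma:
  det(Sigma - λI) = λ² - trace · λ + det = 0.
  trace = 7 + 6 = 13, det = 7·6 - (-1)² = 41.
Step 2 — discriminant:
  Δ = trace² - 4·det = 169 - 164 = 5.
Step 3 — eigenvalues:
  λ = (trace ± √Δ)/2 = (13 ± 2.2361)/2,
  λ_1 = 7.618,  λ_2 = 5.382.

Step 4 — unit eigenvector for λ_1: solve (Sigma - λ_1 I)v = 0. First row:
  (7 - 7.618)·v_x + (-1)·v_y = 0, i.e. (-0.618)·v_x + (-1)·v_y = 0,
  so v ∝ (b, λ_1 - a) = (-1, 0.618); multiply by -1 so the first entry is positive: u = (1, -0.618).
  ||u|| = √((1)² + (-0.618)²) = √(1.382) ≈ 1.1756,
  v_1 = u/||u|| ≈ (0.8507, -0.5257) (||v_1|| = 1).

λ_1 = 7.618,  λ_2 = 5.382;  v_1 ≈ (0.8507, -0.5257)


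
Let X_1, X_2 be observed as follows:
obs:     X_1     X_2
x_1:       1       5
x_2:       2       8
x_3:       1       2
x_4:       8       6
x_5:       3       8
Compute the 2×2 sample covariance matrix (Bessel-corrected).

Step 1 — column means:
  mean(X_1) = (1 + 2 + 1 + 8 + 3) / 5 = 15/5 = 3
  mean(X_2) = (5 + 8 + 2 + 6 + 8) / 5 = 29/5 = 5.8

Step 2 — sample covariance S[i,j] = (1/(n-1)) · Σ_k (x_{k,i} - mean_i) · (x_{k,j} - mean_j), with n-1 = 4.
  S[X_1,X_1] = ((-2)·(-2) + (-1)·(-1) + (-2)·(-2) + (5)·(5) + (0)·(0)) / 4 = 34/4 = 8.5
  S[X_1,X_2] = ((-2)·(-0.8) + (-1)·(2.2) + (-2)·(-3.8) + (5)·(0.2) + (0)·(2.2)) / 4 = 8/4 = 2
  S[X_2,X_2] = ((-0.8)·(-0.8) + (2.2)·(2.2) + (-3.8)·(-3.8) + (0.2)·(0.2) + (2.2)·(2.2)) / 4 = 24.8/4 = 6.2

S is symmetric (S[j,i] = S[i,j]). Assembling:

S = [[8.5, 2],
 [2, 6.2]]


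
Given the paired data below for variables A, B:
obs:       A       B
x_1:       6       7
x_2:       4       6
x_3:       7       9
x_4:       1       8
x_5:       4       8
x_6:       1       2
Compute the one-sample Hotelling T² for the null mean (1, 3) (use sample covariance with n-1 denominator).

Step 1 — sample mean vector:
  mean(A) = (6 + 4 + 7 + 1 + 4 + 1) / 6 = 23/6 = 3.8333
  mean(B) = (7 + 6 + 9 + 8 + 8 + 2) / 6 = 40/6 = 6.6667
  x̄ = (3.8333, 6.6667),  deviation x̄ - mu_0 = (3.8333, 6.6667) - (1, 3) = (2.8333, 3.6667).

Step 2 — sample covariance matrix, S[i,j] = (1/(n-1)) · Σ_k (x_{k,i} - mean_i) · (x_{k,j} - mean_j), divisor n-1 = 5:
  S[A,A] = ((2.1667)·(2.1667) + (0.1667)·(0.1667) + (3.1667)·(3.1667) + (-2.8333)·(-2.8333) + (0.1667)·(0.1667) + (-2.8333)·(-2.8333)) / 5 = 30.8333/5 = 6.1667
  S[A,B] = ((2.1667)·(0.3333) + (0.1667)·(-0.6667) + (3.1667)·(2.3333) + (-2.8333)·(1.3333) + (0.1667)·(1.3333) + (-2.8333)·(-4.6667)) / 5 = 17.6667/5 = 3.5333
  S[B,B] = ((0.3333)·(0.3333) + (-0.6667)·(-0.6667) + (2.3333)·(2.3333) + (1.3333)·(1.3333) + (1.3333)·(1.3333) + (-4.6667)·(-4.6667)) / 5 = 31.3333/5 = 6.2667
  S = [[6.1667, 3.5333],
 [3.5333, 6.2667]].

Step 3 — invert S. det(S) = 6.1667·6.2667 - (3.5333)² = 26.16.
  S^{-1} = (1/det) · [[d, -b], [-b, a]] = [[0.2396, -0.1351],
 [-0.1351, 0.2357]].

Step 4 — quadratic form (x̄ - mu_0)^T · S^{-1} · (x̄ - mu_0):
  S^{-1} · (x̄ - mu_0) = (0.1835, 0.4817),
  (x̄ - mu_0)^T · [...] = (2.8333)·(0.1835) + (3.6667)·(0.4817) = 2.2859.

Step 5 — scale by n: T² = 6 · 2.2859 = 13.7156.

T² ≈ 13.7156


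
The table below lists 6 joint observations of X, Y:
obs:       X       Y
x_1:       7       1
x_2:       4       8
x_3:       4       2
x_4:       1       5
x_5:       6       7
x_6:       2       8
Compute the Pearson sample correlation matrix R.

Step 1 — column means:
  mean(X) = (7 + 4 + 4 + 1 + 6 + 2) / 6 = 24/6 = 4
  mean(Y) = (1 + 8 + 2 + 5 + 7 + 8) / 6 = 31/6 = 5.1667

Step 2 — sample variances and covariances s[i,j] = (1/(n-1)) · Σ_k (x_{k,i} - mean_i) · (x_{k,j} - mean_j), with n-1 = 5:
  s[X,X] = ((3)·(3) + (0)·(0) + (0)·(0) + (-3)·(-3) + (2)·(2) + (-2)·(-2)) / 5 = 26/5 = 5.2
  s[X,Y] = ((3)·(-4.1667) + (0)·(2.8333) + (0)·(-3.1667) + (-3)·(-0.1667) + (2)·(1.8333) + (-2)·(2.8333)) / 5 = -14/5 = -2.8
  s[Y,Y] = ((-4.1667)·(-4.1667) + (2.8333)·(2.8333) + (-3.1667)·(-3.1667) + (-0.1667)·(-0.1667) + (1.8333)·(1.8333) + (2.8333)·(2.8333)) / 5 = 46.8333/5 = 9.3667
  Sample standard deviations s_i = √(s[i,i]):
  s(X) = √(5.2) = 2.2804
  s(Y) = √(9.3667) = 3.0605

Step 3 — r_{ij} = s_{ij} / (s_i · s_j):
  r[X,X] = 1 (diagonal).
  r[X,Y] = -2.8 / (2.2804 · 3.0605) = -2.8 / 6.979 = -0.4012
  r[Y,Y] = 1 (diagonal).

R is symmetric with unit diagonal. Assembling:

R = [[1, -0.4012],
 [-0.4012, 1]]


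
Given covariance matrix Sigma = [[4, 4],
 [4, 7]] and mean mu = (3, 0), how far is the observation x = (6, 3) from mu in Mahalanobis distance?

Step 1 — centre the observation: (x - mu) = (3, 3).

Step 2 — invert Sigma. det(Sigma) = 4·7 - (4)² = 12.
  Sigma^{-1} = (1/det) · [[d, -b], [-b, a]] = [[0.5833, -0.3333],
 [-0.3333, 0.3333]].

Step 3 — form the quadratic (x - mu)^T · Sigma^{-1} · (x - mu):
  Sigma^{-1} · (x - mu) = (0.75, 0).
  (x - mu)^T · [Sigma^{-1} · (x - mu)] = (3)·(0.75) + (3)·(0) = 2.25.

Step 4 — take square root: d = √(2.25) ≈ 1.5.

d(x, mu) = √(2.25) ≈ 1.5


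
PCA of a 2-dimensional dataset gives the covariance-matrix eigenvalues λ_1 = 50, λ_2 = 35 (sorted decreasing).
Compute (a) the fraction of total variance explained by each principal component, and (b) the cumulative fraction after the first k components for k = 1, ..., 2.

Step 1 — total variance = trace(Sigma) = Σ λ_i = 50 + 35 = 85.

Step 2 — fraction explained by component i = λ_i / Σ λ:
  PC1: 50/85 = 0.5882
  PC2: 35/85 = 0.4118

Step 3 — cumulative fraction after k components = (λ_1 + ... + λ_k) / Σ λ:
  k = 1: 50/85 = 0.5882
  k = 2: (50 + 35)/85 = 85/85 = 1

Summary (fraction, with percent):

explained: PC1 0.5882 (58.82%), PC2 0.4118 (41.18%);  cumulative: 0.5882, 1


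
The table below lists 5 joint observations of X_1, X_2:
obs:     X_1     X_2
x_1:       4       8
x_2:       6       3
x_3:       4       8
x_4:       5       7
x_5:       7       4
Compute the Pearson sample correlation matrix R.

Step 1 — column means:
  mean(X_1) = (4 + 6 + 4 + 5 + 7) / 5 = 26/5 = 5.2
  mean(X_2) = (8 + 3 + 8 + 7 + 4) / 5 = 30/5 = 6

Step 2 — sample variances and covariances s[i,j] = (1/(n-1)) · Σ_k (x_{k,i} - mean_i) · (x_{k,j} - mean_j), with n-1 = 4:
  s[X_1,X_1] = ((-1.2)·(-1.2) + (0.8)·(0.8) + (-1.2)·(-1.2) + (-0.2)·(-0.2) + (1.8)·(1.8)) / 4 = 6.8/4 = 1.7
  s[X_1,X_2] = ((-1.2)·(2) + (0.8)·(-3) + (-1.2)·(2) + (-0.2)·(1) + (1.8)·(-2)) / 4 = -11/4 = -2.75
  s[X_2,X_2] = ((2)·(2) + (-3)·(-3) + (2)·(2) + (1)·(1) + (-2)·(-2)) / 4 = 22/4 = 5.5
  Sample standard deviations s_i = √(s[i,i]):
  s(X_1) = √(1.7) = 1.3038
  s(X_2) = √(5.5) = 2.3452

Step 3 — r_{ij} = s_{ij} / (s_i · s_j):
  r[X_1,X_1] = 1 (diagonal).
  r[X_1,X_2] = -2.75 / (1.3038 · 2.3452) = -2.75 / 3.0578 = -0.8993
  r[X_2,X_2] = 1 (diagonal).

R is symmetric with unit diagonal. Assembling:

R = [[1, -0.8993],
 [-0.8993, 1]]


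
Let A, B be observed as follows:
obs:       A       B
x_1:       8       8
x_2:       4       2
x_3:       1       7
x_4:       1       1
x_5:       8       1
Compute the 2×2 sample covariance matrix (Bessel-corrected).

Step 1 — column means:
  mean(A) = (8 + 4 + 1 + 1 + 8) / 5 = 22/5 = 4.4
  mean(B) = (8 + 2 + 7 + 1 + 1) / 5 = 19/5 = 3.8

Step 2 — sample covariance S[i,j] = (1/(n-1)) · Σ_k (x_{k,i} - mean_i) · (x_{k,j} - mean_j), with n-1 = 4.
  S[A,A] = ((3.6)·(3.6) + (-0.4)·(-0.4) + (-3.4)·(-3.4) + (-3.4)·(-3.4) + (3.6)·(3.6)) / 4 = 49.2/4 = 12.3
  S[A,B] = ((3.6)·(4.2) + (-0.4)·(-1.8) + (-3.4)·(3.2) + (-3.4)·(-2.8) + (3.6)·(-2.8)) / 4 = 4.4/4 = 1.1
  S[B,B] = ((4.2)·(4.2) + (-1.8)·(-1.8) + (3.2)·(3.2) + (-2.8)·(-2.8) + (-2.8)·(-2.8)) / 4 = 46.8/4 = 11.7

S is symmetric (S[j,i] = S[i,j]). Assembling:

S = [[12.3, 1.1],
 [1.1, 11.7]]


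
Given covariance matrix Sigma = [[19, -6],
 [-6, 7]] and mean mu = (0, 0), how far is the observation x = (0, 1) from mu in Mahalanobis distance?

Step 1 — centre the observation: (x - mu) = (0, 1).

Step 2 — invert Sigma. det(Sigma) = 19·7 - (-6)² = 97.
  Sigma^{-1} = (1/det) · [[d, -b], [-b, a]] = [[0.0722, 0.0619],
 [0.0619, 0.1959]].

Step 3 — form the quadratic (x - mu)^T · Sigma^{-1} · (x - mu):
  Sigma^{-1} · (x - mu) = (0.0619, 0.1959).
  (x - mu)^T · [Sigma^{-1} · (x - mu)] = (0)·(0.0619) + (1)·(0.1959) = 0.1959.

Step 4 — take square root: d = √(0.1959) ≈ 0.4426.

d(x, mu) = √(0.1959) ≈ 0.4426


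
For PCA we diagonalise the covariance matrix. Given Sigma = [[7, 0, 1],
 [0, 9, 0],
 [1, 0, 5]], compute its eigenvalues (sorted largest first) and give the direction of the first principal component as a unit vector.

Step 1 — characteristic polynomial p(λ) = det(λI - Sigma) = λ³ - tr·λ² + c_1·λ - det, where tr = trace, c_1 = sum of the principal 2×2 minors, det = det(Sigma):
  tr = 7 + 9 + 5 = 21,
  c_1 = (7·9 - (0)²) + (7·5 - (1)²) + (9·5 - (0)²) = 63 + 34 + 45 = 142,
  det = 7·(9·5 - (0)²) - (0)·((0)·5 - (0)·(1)) + (1)·((0)·(0) - 9·(1)) = 7·(45) - (0)·(0) + (1)·(-9) = 306.
  So p(λ) = λ³ - 21λ² + 142λ - 306.
Step 2 — look for an integer root (rational root theorem: any rational root is an integer divisor of 306). Testing λ = 9:
  p(9) = 729 - 1701 + 1278 - 306 = 0  ✓
  Dividing out (λ - 9): p(λ) = (λ - 9)(λ² - 12λ + 34).
Step 3 — remaining eigenvalues from the quadratic λ² - 12λ + 34 = 0:
  Δ = 12² - 4·34 = 144 - 136 = 8,  λ = (12 ± √8)/2 = (12 ± 2.8284)/2 ≈ 7.4142 or 4.5858.
  Sorted: λ_1 = 9,  λ_2 = 7.4142,  λ_3 = 4.5858  (check: sum = 21 = tr ✓).

Step 4 — unit eigenvector for λ_1 = 9: v spans the null space of (Sigma - λ_1 I), whose rows are
  r_1 = (-2, 0, 1),  r_2 = (0, 0, 0),  r_3 = (1, 0, -4).
  v is orthogonal to every row, so take v ∝ r_1 × r_3 = ((0)·(-4) - (1)·(0), (1)·(1) - (-2)·(-4), (-2)·(0) - (0)·(1)) = (0, -7, 0).
  Rescale (divide by 7; multiply by -1 so the first nonzero entry is positive): u = (0, 1, 0).
  ||u|| = √((0)² + (1)² + (0)²) = √(1) = 1,  v_1 = u/||u|| ≈ (0, 1, 0) (||v_1|| = 1).

λ_1 = 9,  λ_2 = 7.4142,  λ_3 = 4.5858;  v_1 ≈ (0, 1, 0)


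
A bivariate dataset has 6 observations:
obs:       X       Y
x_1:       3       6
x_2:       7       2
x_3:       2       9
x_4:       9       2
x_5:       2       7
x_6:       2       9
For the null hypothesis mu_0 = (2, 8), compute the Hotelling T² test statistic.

Step 1 — sample mean vector:
  mean(X) = (3 + 7 + 2 + 9 + 2 + 2) / 6 = 25/6 = 4.1667
  mean(Y) = (6 + 2 + 9 + 2 + 7 + 9) / 6 = 35/6 = 5.8333
  x̄ = (4.1667, 5.8333),  deviation x̄ - mu_0 = (4.1667, 5.8333) - (2, 8) = (2.1667, -2.1667).

Step 2 — sample covariance matrix, S[i,j] = (1/(n-1)) · Σ_k (x_{k,i} - mean_i) · (x_{k,j} - mean_j), divisor n-1 = 5:
  S[X,X] = ((-1.1667)·(-1.1667) + (2.8333)·(2.8333) + (-2.1667)·(-2.1667) + (4.8333)·(4.8333) + (-2.1667)·(-2.1667) + (-2.1667)·(-2.1667)) / 5 = 46.8333/5 = 9.3667
  S[X,Y] = ((-1.1667)·(0.1667) + (2.8333)·(-3.8333) + (-2.1667)·(3.1667) + (4.8333)·(-3.8333) + (-2.1667)·(1.1667) + (-2.1667)·(3.1667)) / 5 = -45.8333/5 = -9.1667
  S[Y,Y] = ((0.1667)·(0.1667) + (-3.8333)·(-3.8333) + (3.1667)·(3.1667) + (-3.8333)·(-3.8333) + (1.1667)·(1.1667) + (3.1667)·(3.1667)) / 5 = 50.8333/5 = 10.1667
  S = [[9.3667, -9.1667],
 [-9.1667, 10.1667]].

Step 3 — invert S. det(S) = 9.3667·10.1667 - (-9.1667)² = 11.2.
  S^{-1} = (1/det) · [[d, -b], [-b, a]] = [[0.9077, 0.8185],
 [0.8185, 0.8363]].

Step 4 — quadratic form (x̄ - mu_0)^T · S^{-1} · (x̄ - mu_0):
  S^{-1} · (x̄ - mu_0) = (0.1935, -0.0387),
  (x̄ - mu_0)^T · [...] = (2.1667)·(0.1935) + (-2.1667)·(-0.0387) = 0.503.

Step 5 — scale by n: T² = 6 · 0.503 = 3.0179.

T² ≈ 3.0179


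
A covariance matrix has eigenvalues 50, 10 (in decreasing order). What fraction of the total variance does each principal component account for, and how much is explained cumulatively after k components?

Step 1 — total variance = trace(Sigma) = Σ λ_i = 50 + 10 = 60.

Step 2 — fraction explained by component i = λ_i / Σ λ:
  PC1: 50/60 = 0.8333
  PC2: 10/60 = 0.1667

Step 3 — cumulative fraction after k components = (λ_1 + ... + λ_k) / Σ λ:
  k = 1: 50/60 = 0.8333
  k = 2: (50 + 10)/60 = 60/60 = 1

Summary (fraction, with percent):

explained: PC1 0.8333 (83.33%), PC2 0.1667 (16.67%);  cumulative: 0.8333, 1


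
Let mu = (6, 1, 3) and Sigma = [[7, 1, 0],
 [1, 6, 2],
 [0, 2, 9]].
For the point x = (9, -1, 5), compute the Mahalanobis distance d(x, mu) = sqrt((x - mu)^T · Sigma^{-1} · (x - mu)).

Step 1 — centre the observation: (x - mu) = (3, -2, 2).

Step 2 — invert Sigma (cofactor / det for 3×3, or solve directly):
  Sigma^{-1} = [[0.1466, -0.0264, 0.0059],
 [-0.0264, 0.1848, -0.0411],
 [0.0059, -0.0411, 0.1202]].

Step 3 — form the quadratic (x - mu)^T · Sigma^{-1} · (x - mu):
  Sigma^{-1} · (x - mu) = (0.5044, -0.5308, 0.3402).
  (x - mu)^T · [Sigma^{-1} · (x - mu)] = (3)·(0.5044) + (-2)·(-0.5308) + (2)·(0.3402) = 3.2551.

Step 4 — take square root: d = √(3.2551) ≈ 1.8042.

d(x, mu) = √(3.2551) ≈ 1.8042


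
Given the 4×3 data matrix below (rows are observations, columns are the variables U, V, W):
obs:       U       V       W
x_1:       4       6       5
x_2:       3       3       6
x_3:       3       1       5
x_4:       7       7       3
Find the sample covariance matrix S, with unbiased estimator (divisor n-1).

Step 1 — column means:
  mean(U) = (4 + 3 + 3 + 7) / 4 = 17/4 = 4.25
  mean(V) = (6 + 3 + 1 + 7) / 4 = 17/4 = 4.25
  mean(W) = (5 + 6 + 5 + 3) / 4 = 19/4 = 4.75

Step 2 — sample covariance S[i,j] = (1/(n-1)) · Σ_k (x_{k,i} - mean_i) · (x_{k,j} - mean_j), with n-1 = 3.
  S[U,U] = ((-0.25)·(-0.25) + (-1.25)·(-1.25) + (-1.25)·(-1.25) + (2.75)·(2.75)) / 3 = 10.75/3 = 3.5833
  S[U,V] = ((-0.25)·(1.75) + (-1.25)·(-1.25) + (-1.25)·(-3.25) + (2.75)·(2.75)) / 3 = 12.75/3 = 4.25
  S[U,W] = ((-0.25)·(0.25) + (-1.25)·(1.25) + (-1.25)·(0.25) + (2.75)·(-1.75)) / 3 = -6.75/3 = -2.25
  S[V,V] = ((1.75)·(1.75) + (-1.25)·(-1.25) + (-3.25)·(-3.25) + (2.75)·(2.75)) / 3 = 22.75/3 = 7.5833
  S[V,W] = ((1.75)·(0.25) + (-1.25)·(1.25) + (-3.25)·(0.25) + (2.75)·(-1.75)) / 3 = -6.75/3 = -2.25
  S[W,W] = ((0.25)·(0.25) + (1.25)·(1.25) + (0.25)·(0.25) + (-1.75)·(-1.75)) / 3 = 4.75/3 = 1.5833

S is symmetric (S[j,i] = S[i,j]). Assembling:

S = [[3.5833, 4.25, -2.25],
 [4.25, 7.5833, -2.25],
 [-2.25, -2.25, 1.5833]]


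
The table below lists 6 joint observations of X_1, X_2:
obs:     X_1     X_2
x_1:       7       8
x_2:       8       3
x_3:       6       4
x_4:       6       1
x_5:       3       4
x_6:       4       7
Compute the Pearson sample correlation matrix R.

Step 1 — column means:
  mean(X_1) = (7 + 8 + 6 + 6 + 3 + 4) / 6 = 34/6 = 5.6667
  mean(X_2) = (8 + 3 + 4 + 1 + 4 + 7) / 6 = 27/6 = 4.5

Step 2 — sample variances and covariances s[i,j] = (1/(n-1)) · Σ_k (x_{k,i} - mean_i) · (x_{k,j} - mean_j), with n-1 = 5:
  s[X_1,X_1] = ((1.3333)·(1.3333) + (2.3333)·(2.3333) + (0.3333)·(0.3333) + (0.3333)·(0.3333) + (-2.6667)·(-2.6667) + (-1.6667)·(-1.6667)) / 5 = 17.3333/5 = 3.4667
  s[X_1,X_2] = ((1.3333)·(3.5) + (2.3333)·(-1.5) + (0.3333)·(-0.5) + (0.3333)·(-3.5) + (-2.6667)·(-0.5) + (-1.6667)·(2.5)) / 5 = -3/5 = -0.6
  s[X_2,X_2] = ((3.5)·(3.5) + (-1.5)·(-1.5) + (-0.5)·(-0.5) + (-3.5)·(-3.5) + (-0.5)·(-0.5) + (2.5)·(2.5)) / 5 = 33.5/5 = 6.7
  Sample standard deviations s_i = √(s[i,i]):
  s(X_1) = √(3.4667) = 1.8619
  s(X_2) = √(6.7) = 2.5884

Step 3 — r_{ij} = s_{ij} / (s_i · s_j):
  r[X_1,X_1] = 1 (diagonal).
  r[X_1,X_2] = -0.6 / (1.8619 · 2.5884) = -0.6 / 4.8194 = -0.1245
  r[X_2,X_2] = 1 (diagonal).

R is symmetric with unit diagonal. Assembling:

R = [[1, -0.1245],
 [-0.1245, 1]]


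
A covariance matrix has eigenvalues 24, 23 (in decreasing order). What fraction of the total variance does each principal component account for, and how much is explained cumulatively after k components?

Step 1 — total variance = trace(Sigma) = Σ λ_i = 24 + 23 = 47.

Step 2 — fraction explained by component i = λ_i / Σ λ:
  PC1: 24/47 = 0.5106
  PC2: 23/47 = 0.4894

Step 3 — cumulative fraction after k components = (λ_1 + ... + λ_k) / Σ λ:
  k = 1: 24/47 = 0.5106
  k = 2: (24 + 23)/47 = 47/47 = 1

Summary (fraction, with percent):

explained: PC1 0.5106 (51.06%), PC2 0.4894 (48.94%);  cumulative: 0.5106, 1


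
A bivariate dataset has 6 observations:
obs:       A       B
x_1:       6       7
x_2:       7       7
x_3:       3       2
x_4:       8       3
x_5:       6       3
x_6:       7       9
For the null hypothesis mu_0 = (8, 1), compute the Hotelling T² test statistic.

Step 1 — sample mean vector:
  mean(A) = (6 + 7 + 3 + 8 + 6 + 7) / 6 = 37/6 = 6.1667
  mean(B) = (7 + 7 + 2 + 3 + 3 + 9) / 6 = 31/6 = 5.1667
  x̄ = (6.1667, 5.1667),  deviation x̄ - mu_0 = (6.1667, 5.1667) - (8, 1) = (-1.8333, 4.1667).

Step 2 — sample covariance matrix, S[i,j] = (1/(n-1)) · Σ_k (x_{k,i} - mean_i) · (x_{k,j} - mean_j), divisor n-1 = 5:
  S[A,A] = ((-0.1667)·(-0.1667) + (0.8333)·(0.8333) + (-3.1667)·(-3.1667) + (1.8333)·(1.8333) + (-0.1667)·(-0.1667) + (0.8333)·(0.8333)) / 5 = 14.8333/5 = 2.9667
  S[A,B] = ((-0.1667)·(1.8333) + (0.8333)·(1.8333) + (-3.1667)·(-3.1667) + (1.8333)·(-2.1667) + (-0.1667)·(-2.1667) + (0.8333)·(3.8333)) / 5 = 10.8333/5 = 2.1667
  S[B,B] = ((1.8333)·(1.8333) + (1.8333)·(1.8333) + (-3.1667)·(-3.1667) + (-2.1667)·(-2.1667) + (-2.1667)·(-2.1667) + (3.8333)·(3.8333)) / 5 = 40.8333/5 = 8.1667
  S = [[2.9667, 2.1667],
 [2.1667, 8.1667]].

Step 3 — invert S. det(S) = 2.9667·8.1667 - (2.1667)² = 19.5333.
  S^{-1} = (1/det) · [[d, -b], [-b, a]] = [[0.4181, -0.1109],
 [-0.1109, 0.1519]].

Step 4 — quadratic form (x̄ - mu_0)^T · S^{-1} · (x̄ - mu_0):
  S^{-1} · (x̄ - mu_0) = (-1.2287, 0.8362),
  (x̄ - mu_0)^T · [...] = (-1.8333)·(-1.2287) + (4.1667)·(0.8362) = 5.7366.

Step 5 — scale by n: T² = 6 · 5.7366 = 34.4198.

T² ≈ 34.4198


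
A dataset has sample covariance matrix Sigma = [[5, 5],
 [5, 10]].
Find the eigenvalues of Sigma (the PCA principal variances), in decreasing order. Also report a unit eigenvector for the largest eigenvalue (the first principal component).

Step 1 — characteristic polynomial of 2×2 Sigma:
  det(Sigma - λI) = λ² - trace · λ + det = 0.
  trace = 5 + 10 = 15, det = 5·10 - (5)² = 25.
Step 2 — discriminant:
  Δ = trace² - 4·det = 225 - 100 = 125.
Step 3 — eigenvalues:
  λ = (trace ± √Δ)/2 = (15 ± 11.1803)/2,
  λ_1 = 13.0902,  λ_2 = 1.9098.

Step 4 — unit eigenvector for λ_1: solve (Sigma - λ_1 I)v = 0. First row:
  (5 - 13.0902)·v_x + (5)·v_y = 0, i.e. (-8.0902)·v_x + (5)·v_y = 0,
  so v ∝ (b, λ_1 - a) = (5, 8.0902) = u.
  ||u|| = √((5)² + (8.0902)²) = √(90.4508) ≈ 9.5106,
  v_1 = u/||u|| ≈ (0.5257, 0.8507) (||v_1|| = 1).

λ_1 = 13.0902,  λ_2 = 1.9098;  v_1 ≈ (0.5257, 0.8507)


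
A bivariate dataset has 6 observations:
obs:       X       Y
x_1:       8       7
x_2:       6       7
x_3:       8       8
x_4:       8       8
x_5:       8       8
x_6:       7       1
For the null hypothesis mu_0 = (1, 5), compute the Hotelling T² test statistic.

Step 1 — sample mean vector:
  mean(X) = (8 + 6 + 8 + 8 + 8 + 7) / 6 = 45/6 = 7.5
  mean(Y) = (7 + 7 + 8 + 8 + 8 + 1) / 6 = 39/6 = 6.5
  x̄ = (7.5, 6.5),  deviation x̄ - mu_0 = (7.5, 6.5) - (1, 5) = (6.5, 1.5).

Step 2 — sample covariance matrix, S[i,j] = (1/(n-1)) · Σ_k (x_{k,i} - mean_i) · (x_{k,j} - mean_j), divisor n-1 = 5:
  S[X,X] = ((0.5)·(0.5) + (-1.5)·(-1.5) + (0.5)·(0.5) + (0.5)·(0.5) + (0.5)·(0.5) + (-0.5)·(-0.5)) / 5 = 3.5/5 = 0.7
  S[X,Y] = ((0.5)·(0.5) + (-1.5)·(0.5) + (0.5)·(1.5) + (0.5)·(1.5) + (0.5)·(1.5) + (-0.5)·(-5.5)) / 5 = 4.5/5 = 0.9
  S[Y,Y] = ((0.5)·(0.5) + (0.5)·(0.5) + (1.5)·(1.5) + (1.5)·(1.5) + (1.5)·(1.5) + (-5.5)·(-5.5)) / 5 = 37.5/5 = 7.5
  S = [[0.7, 0.9],
 [0.9, 7.5]].

Step 3 — invert S. det(S) = 0.7·7.5 - (0.9)² = 4.44.
  S^{-1} = (1/det) · [[d, -b], [-b, a]] = [[1.6892, -0.2027],
 [-0.2027, 0.1577]].

Step 4 — quadratic form (x̄ - mu_0)^T · S^{-1} · (x̄ - mu_0):
  S^{-1} · (x̄ - mu_0) = (10.6757, -1.0811),
  (x̄ - mu_0)^T · [...] = (6.5)·(10.6757) + (1.5)·(-1.0811) = 67.7703.

Step 5 — scale by n: T² = 6 · 67.7703 = 406.6216.

T² ≈ 406.6216


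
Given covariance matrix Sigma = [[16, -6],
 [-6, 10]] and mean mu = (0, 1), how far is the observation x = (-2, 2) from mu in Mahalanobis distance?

Step 1 — centre the observation: (x - mu) = (-2, 1).

Step 2 — invert Sigma. det(Sigma) = 16·10 - (-6)² = 124.
  Sigma^{-1} = (1/det) · [[d, -b], [-b, a]] = [[0.0806, 0.0484],
 [0.0484, 0.129]].

Step 3 — form the quadratic (x - mu)^T · Sigma^{-1} · (x - mu):
  Sigma^{-1} · (x - mu) = (-0.1129, 0.0323).
  (x - mu)^T · [Sigma^{-1} · (x - mu)] = (-2)·(-0.1129) + (1)·(0.0323) = 0.2581.

Step 4 — take square root: d = √(0.2581) ≈ 0.508.

d(x, mu) = √(0.2581) ≈ 0.508


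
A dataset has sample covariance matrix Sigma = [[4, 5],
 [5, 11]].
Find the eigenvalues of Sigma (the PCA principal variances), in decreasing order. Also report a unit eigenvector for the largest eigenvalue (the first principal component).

Step 1 — characteristic polynomial of 2×2 Sigma:
  det(Sigma - λI) = λ² - trace · λ + det = 0.
  trace = 4 + 11 = 15, det = 4·11 - (5)² = 19.
Step 2 — discriminant:
  Δ = trace² - 4·det = 225 - 76 = 149.
Step 3 — eigenvalues:
  λ = (trace ± √Δ)/2 = (15 ± 12.2066)/2,
  λ_1 = 13.6033,  λ_2 = 1.3967.

Step 4 — unit eigenvector for λ_1: solve (Sigma - λ_1 I)v = 0. First row:
  (4 - 13.6033)·v_x + (5)·v_y = 0, i.e. (-9.6033)·v_x + (5)·v_y = 0,
  so v ∝ (b, λ_1 - a) = (5, 9.6033) = u.
  ||u|| = √((5)² + (9.6033)²) = √(117.2229) ≈ 10.827,
  v_1 = u/||u|| ≈ (0.4618, 0.887) (||v_1|| = 1).

λ_1 = 13.6033,  λ_2 = 1.3967;  v_1 ≈ (0.4618, 0.887)


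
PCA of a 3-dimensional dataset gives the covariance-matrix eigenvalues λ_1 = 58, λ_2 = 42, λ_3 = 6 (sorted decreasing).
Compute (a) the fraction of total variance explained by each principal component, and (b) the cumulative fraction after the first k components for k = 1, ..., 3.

Step 1 — total variance = trace(Sigma) = Σ λ_i = 58 + 42 + 6 = 106.

Step 2 — fraction explained by component i = λ_i / Σ λ:
  PC1: 58/106 = 0.5472
  PC2: 42/106 = 0.3962
  PC3: 6/106 = 0.0566

Step 3 — cumulative fraction after k components = (λ_1 + ... + λ_k) / Σ λ:
  k = 1: 58/106 = 0.5472
  k = 2: (58 + 42)/106 = 100/106 = 0.9434
  k = 3: (58 + 42 + 6)/106 = 106/106 = 1

Summary (fraction, with percent):

explained: PC1 0.5472 (54.72%), PC2 0.3962 (39.62%), PC3 0.0566 (5.66%);  cumulative: 0.5472, 0.9434, 1


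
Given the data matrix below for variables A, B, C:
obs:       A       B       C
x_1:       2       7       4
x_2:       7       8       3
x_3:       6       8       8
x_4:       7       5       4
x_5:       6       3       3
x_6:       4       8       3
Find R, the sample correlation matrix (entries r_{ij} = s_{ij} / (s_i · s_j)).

Step 1 — column means:
  mean(A) = (2 + 7 + 6 + 7 + 6 + 4) / 6 = 32/6 = 5.3333
  mean(B) = (7 + 8 + 8 + 5 + 3 + 8) / 6 = 39/6 = 6.5
  mean(C) = (4 + 3 + 8 + 4 + 3 + 3) / 6 = 25/6 = 4.1667

Step 2 — sample variances and covariances s[i,j] = (1/(n-1)) · Σ_k (x_{k,i} - mean_i) · (x_{k,j} - mean_j), with n-1 = 5:
  s[A,A] = ((-3.3333)·(-3.3333) + (1.6667)·(1.6667) + (0.6667)·(0.6667) + (1.6667)·(1.6667) + (0.6667)·(0.6667) + (-1.3333)·(-1.3333)) / 5 = 19.3333/5 = 3.8667
  s[A,B] = ((-3.3333)·(0.5) + (1.6667)·(1.5) + (0.6667)·(1.5) + (1.6667)·(-1.5) + (0.6667)·(-3.5) + (-1.3333)·(1.5)) / 5 = -5/5 = -1
  s[A,C] = ((-3.3333)·(-0.1667) + (1.6667)·(-1.1667) + (0.6667)·(3.8333) + (1.6667)·(-0.1667) + (0.6667)·(-1.1667) + (-1.3333)·(-1.1667)) / 5 = 1.6667/5 = 0.3333
  s[B,B] = ((0.5)·(0.5) + (1.5)·(1.5) + (1.5)·(1.5) + (-1.5)·(-1.5) + (-3.5)·(-3.5) + (1.5)·(1.5)) / 5 = 21.5/5 = 4.3
  s[B,C] = ((0.5)·(-0.1667) + (1.5)·(-1.1667) + (1.5)·(3.8333) + (-1.5)·(-0.1667) + (-3.5)·(-1.1667) + (1.5)·(-1.1667)) / 5 = 6.5/5 = 1.3
  s[C,C] = ((-0.1667)·(-0.1667) + (-1.1667)·(-1.1667) + (3.8333)·(3.8333) + (-0.1667)·(-0.1667) + (-1.1667)·(-1.1667) + (-1.1667)·(-1.1667)) / 5 = 18.8333/5 = 3.7667
  Sample standard deviations s_i = √(s[i,i]):
  s(A) = √(3.8667) = 1.9664
  s(B) = √(4.3) = 2.0736
  s(C) = √(3.7667) = 1.9408

Step 3 — r_{ij} = s_{ij} / (s_i · s_j):
  r[A,A] = 1 (diagonal).
  r[A,B] = -1 / (1.9664 · 2.0736) = -1 / 4.0776 = -0.2452
  r[A,C] = 0.3333 / (1.9664 · 1.9408) = 0.3333 / 3.8163 = 0.0873
  r[B,B] = 1 (diagonal).
  r[B,C] = 1.3 / (2.0736 · 1.9408) = 1.3 / 4.0245 = 0.323
  r[C,C] = 1 (diagonal).

R is symmetric with unit diagonal. Assembling:

R = [[1, -0.2452, 0.0873],
 [-0.2452, 1, 0.323],
 [0.0873, 0.323, 1]]


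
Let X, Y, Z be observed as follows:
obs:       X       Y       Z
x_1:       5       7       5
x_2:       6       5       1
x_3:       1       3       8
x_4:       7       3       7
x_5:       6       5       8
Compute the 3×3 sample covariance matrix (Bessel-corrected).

Step 1 — column means:
  mean(X) = (5 + 6 + 1 + 7 + 6) / 5 = 25/5 = 5
  mean(Y) = (7 + 5 + 3 + 3 + 5) / 5 = 23/5 = 4.6
  mean(Z) = (5 + 1 + 8 + 7 + 8) / 5 = 29/5 = 5.8

Step 2 — sample covariance S[i,j] = (1/(n-1)) · Σ_k (x_{k,i} - mean_i) · (x_{k,j} - mean_j), with n-1 = 4.
  S[X,X] = ((0)·(0) + (1)·(1) + (-4)·(-4) + (2)·(2) + (1)·(1)) / 4 = 22/4 = 5.5
  S[X,Y] = ((0)·(2.4) + (1)·(0.4) + (-4)·(-1.6) + (2)·(-1.6) + (1)·(0.4)) / 4 = 4/4 = 1
  S[X,Z] = ((0)·(-0.8) + (1)·(-4.8) + (-4)·(2.2) + (2)·(1.2) + (1)·(2.2)) / 4 = -9/4 = -2.25
  S[Y,Y] = ((2.4)·(2.4) + (0.4)·(0.4) + (-1.6)·(-1.6) + (-1.6)·(-1.6) + (0.4)·(0.4)) / 4 = 11.2/4 = 2.8
  S[Y,Z] = ((2.4)·(-0.8) + (0.4)·(-4.8) + (-1.6)·(2.2) + (-1.6)·(1.2) + (0.4)·(2.2)) / 4 = -8.4/4 = -2.1
  S[Z,Z] = ((-0.8)·(-0.8) + (-4.8)·(-4.8) + (2.2)·(2.2) + (1.2)·(1.2) + (2.2)·(2.2)) / 4 = 34.8/4 = 8.7

S is symmetric (S[j,i] = S[i,j]). Assembling:

S = [[5.5, 1, -2.25],
 [1, 2.8, -2.1],
 [-2.25, -2.1, 8.7]]


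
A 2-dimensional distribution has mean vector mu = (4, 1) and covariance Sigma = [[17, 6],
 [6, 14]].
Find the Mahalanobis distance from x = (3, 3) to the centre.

Step 1 — centre the observation: (x - mu) = (-1, 2).

Step 2 — invert Sigma. det(Sigma) = 17·14 - (6)² = 202.
  Sigma^{-1} = (1/det) · [[d, -b], [-b, a]] = [[0.0693, -0.0297],
 [-0.0297, 0.0842]].

Step 3 — form the quadratic (x - mu)^T · Sigma^{-1} · (x - mu):
  Sigma^{-1} · (x - mu) = (-0.1287, 0.198).
  (x - mu)^T · [Sigma^{-1} · (x - mu)] = (-1)·(-0.1287) + (2)·(0.198) = 0.5248.

Step 4 — take square root: d = √(0.5248) ≈ 0.7244.

d(x, mu) = √(0.5248) ≈ 0.7244


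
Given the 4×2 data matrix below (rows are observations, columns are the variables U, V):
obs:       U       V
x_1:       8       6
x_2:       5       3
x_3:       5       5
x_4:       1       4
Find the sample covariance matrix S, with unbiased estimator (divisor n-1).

Step 1 — column means:
  mean(U) = (8 + 5 + 5 + 1) / 4 = 19/4 = 4.75
  mean(V) = (6 + 3 + 5 + 4) / 4 = 18/4 = 4.5

Step 2 — sample covariance S[i,j] = (1/(n-1)) · Σ_k (x_{k,i} - mean_i) · (x_{k,j} - mean_j), with n-1 = 3.
  S[U,U] = ((3.25)·(3.25) + (0.25)·(0.25) + (0.25)·(0.25) + (-3.75)·(-3.75)) / 3 = 24.75/3 = 8.25
  S[U,V] = ((3.25)·(1.5) + (0.25)·(-1.5) + (0.25)·(0.5) + (-3.75)·(-0.5)) / 3 = 6.5/3 = 2.1667
  S[V,V] = ((1.5)·(1.5) + (-1.5)·(-1.5) + (0.5)·(0.5) + (-0.5)·(-0.5)) / 3 = 5/3 = 1.6667

S is symmetric (S[j,i] = S[i,j]). Assembling:

S = [[8.25, 2.1667],
 [2.1667, 1.6667]]


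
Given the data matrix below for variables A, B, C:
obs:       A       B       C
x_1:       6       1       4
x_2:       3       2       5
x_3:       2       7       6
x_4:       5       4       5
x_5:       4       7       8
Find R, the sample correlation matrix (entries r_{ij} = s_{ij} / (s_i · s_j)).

Step 1 — column means:
  mean(A) = (6 + 3 + 2 + 5 + 4) / 5 = 20/5 = 4
  mean(B) = (1 + 2 + 7 + 4 + 7) / 5 = 21/5 = 4.2
  mean(C) = (4 + 5 + 6 + 5 + 8) / 5 = 28/5 = 5.6

Step 2 — sample variances and covariances s[i,j] = (1/(n-1)) · Σ_k (x_{k,i} - mean_i) · (x_{k,j} - mean_j), with n-1 = 4:
  s[A,A] = ((2)·(2) + (-1)·(-1) + (-2)·(-2) + (1)·(1) + (0)·(0)) / 4 = 10/4 = 2.5
  s[A,B] = ((2)·(-3.2) + (-1)·(-2.2) + (-2)·(2.8) + (1)·(-0.2) + (0)·(2.8)) / 4 = -10/4 = -2.5
  s[A,C] = ((2)·(-1.6) + (-1)·(-0.6) + (-2)·(0.4) + (1)·(-0.6) + (0)·(2.4)) / 4 = -4/4 = -1
  s[B,B] = ((-3.2)·(-3.2) + (-2.2)·(-2.2) + (2.8)·(2.8) + (-0.2)·(-0.2) + (2.8)·(2.8)) / 4 = 30.8/4 = 7.7
  s[B,C] = ((-3.2)·(-1.6) + (-2.2)·(-0.6) + (2.8)·(0.4) + (-0.2)·(-0.6) + (2.8)·(2.4)) / 4 = 14.4/4 = 3.6
  s[C,C] = ((-1.6)·(-1.6) + (-0.6)·(-0.6) + (0.4)·(0.4) + (-0.6)·(-0.6) + (2.4)·(2.4)) / 4 = 9.2/4 = 2.3
  Sample standard deviations s_i = √(s[i,i]):
  s(A) = √(2.5) = 1.5811
  s(B) = √(7.7) = 2.7749
  s(C) = √(2.3) = 1.5166

Step 3 — r_{ij} = s_{ij} / (s_i · s_j):
  r[A,A] = 1 (diagonal).
  r[A,B] = -2.5 / (1.5811 · 2.7749) = -2.5 / 4.3875 = -0.5698
  r[A,C] = -1 / (1.5811 · 1.5166) = -1 / 2.3979 = -0.417
  r[B,B] = 1 (diagonal).
  r[B,C] = 3.6 / (2.7749 · 1.5166) = 3.6 / 4.2083 = 0.8554
  r[C,C] = 1 (diagonal).

R is symmetric with unit diagonal. Assembling:

R = [[1, -0.5698, -0.417],
 [-0.5698, 1, 0.8554],
 [-0.417, 0.8554, 1]]
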